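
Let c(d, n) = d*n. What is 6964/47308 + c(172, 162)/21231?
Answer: 40723411/27899893 ≈ 1.4596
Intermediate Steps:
6964/47308 + c(172, 162)/21231 = 6964/47308 + (172*162)/21231 = 6964*(1/47308) + 27864*(1/21231) = 1741/11827 + 3096/2359 = 40723411/27899893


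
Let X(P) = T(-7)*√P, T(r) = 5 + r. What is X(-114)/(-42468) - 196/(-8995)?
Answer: 28/1285 + I*√114/21234 ≈ 0.02179 + 0.00050283*I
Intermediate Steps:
X(P) = -2*√P (X(P) = (5 - 7)*√P = -2*√P)
X(-114)/(-42468) - 196/(-8995) = -2*I*√114/(-42468) - 196/(-8995) = -2*I*√114*(-1/42468) - 196*(-1/8995) = -2*I*√114*(-1/42468) + 28/1285 = I*√114/21234 + 28/1285 = 28/1285 + I*√114/21234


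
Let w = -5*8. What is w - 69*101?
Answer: -7009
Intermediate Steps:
w = -40
w - 69*101 = -40 - 69*101 = -40 - 6969 = -7009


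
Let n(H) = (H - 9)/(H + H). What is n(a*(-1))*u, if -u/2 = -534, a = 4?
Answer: 3471/2 ≈ 1735.5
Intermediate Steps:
u = 1068 (u = -2*(-534) = 1068)
n(H) = (-9 + H)/(2*H) (n(H) = (-9 + H)/((2*H)) = (-9 + H)*(1/(2*H)) = (-9 + H)/(2*H))
n(a*(-1))*u = ((-9 + 4*(-1))/(2*((4*(-1)))))*1068 = ((1/2)*(-9 - 4)/(-4))*1068 = ((1/2)*(-1/4)*(-13))*1068 = (13/8)*1068 = 3471/2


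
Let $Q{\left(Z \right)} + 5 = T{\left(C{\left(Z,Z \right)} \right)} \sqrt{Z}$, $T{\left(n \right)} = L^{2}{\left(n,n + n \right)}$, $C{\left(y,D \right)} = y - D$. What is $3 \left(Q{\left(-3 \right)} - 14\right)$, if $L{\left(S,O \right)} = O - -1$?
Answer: $-57 + 3 i \sqrt{3} \approx -57.0 + 5.1962 i$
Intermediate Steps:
$L{\left(S,O \right)} = 1 + O$ ($L{\left(S,O \right)} = O + 1 = 1 + O$)
$T{\left(n \right)} = \left(1 + 2 n\right)^{2}$ ($T{\left(n \right)} = \left(1 + \left(n + n\right)\right)^{2} = \left(1 + 2 n\right)^{2}$)
$Q{\left(Z \right)} = -5 + \sqrt{Z}$ ($Q{\left(Z \right)} = -5 + \left(1 + 2 \left(Z - Z\right)\right)^{2} \sqrt{Z} = -5 + \left(1 + 2 \cdot 0\right)^{2} \sqrt{Z} = -5 + \left(1 + 0\right)^{2} \sqrt{Z} = -5 + 1^{2} \sqrt{Z} = -5 + 1 \sqrt{Z} = -5 + \sqrt{Z}$)
$3 \left(Q{\left(-3 \right)} - 14\right) = 3 \left(\left(-5 + \sqrt{-3}\right) - 14\right) = 3 \left(\left(-5 + i \sqrt{3}\right) - 14\right) = 3 \left(-19 + i \sqrt{3}\right) = -57 + 3 i \sqrt{3}$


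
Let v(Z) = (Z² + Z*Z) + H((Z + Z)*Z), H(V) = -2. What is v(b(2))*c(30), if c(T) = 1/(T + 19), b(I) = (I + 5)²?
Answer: 4800/49 ≈ 97.959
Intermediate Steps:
b(I) = (5 + I)²
c(T) = 1/(19 + T)
v(Z) = -2 + 2*Z² (v(Z) = (Z² + Z*Z) - 2 = (Z² + Z²) - 2 = 2*Z² - 2 = -2 + 2*Z²)
v(b(2))*c(30) = (-2 + 2*((5 + 2)²)²)/(19 + 30) = (-2 + 2*(7²)²)/49 = (-2 + 2*49²)*(1/49) = (-2 + 2*2401)*(1/49) = (-2 + 4802)*(1/49) = 4800*(1/49) = 4800/49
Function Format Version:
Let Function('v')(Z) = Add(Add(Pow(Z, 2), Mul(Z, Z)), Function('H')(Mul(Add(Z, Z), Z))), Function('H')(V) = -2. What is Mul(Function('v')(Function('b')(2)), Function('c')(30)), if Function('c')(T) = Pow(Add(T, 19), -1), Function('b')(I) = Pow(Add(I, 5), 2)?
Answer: Rational(4800, 49) ≈ 97.959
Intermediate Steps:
Function('b')(I) = Pow(Add(5, I), 2)
Function('c')(T) = Pow(Add(19, T), -1)
Function('v')(Z) = Add(-2, Mul(2, Pow(Z, 2))) (Function('v')(Z) = Add(Add(Pow(Z, 2), Mul(Z, Z)), -2) = Add(Add(Pow(Z, 2), Pow(Z, 2)), -2) = Add(Mul(2, Pow(Z, 2)), -2) = Add(-2, Mul(2, Pow(Z, 2))))
Mul(Function('v')(Function('b')(2)), Function('c')(30)) = Mul(Add(-2, Mul(2, Pow(Pow(Add(5, 2), 2), 2))), Pow(Add(19, 30), -1)) = Mul(Add(-2, Mul(2, Pow(Pow(7, 2), 2))), Pow(49, -1)) = Mul(Add(-2, Mul(2, Pow(49, 2))), Rational(1, 49)) = Mul(Add(-2, Mul(2, 2401)), Rational(1, 49)) = Mul(Add(-2, 4802), Rational(1, 49)) = Mul(4800, Rational(1, 49)) = Rational(4800, 49)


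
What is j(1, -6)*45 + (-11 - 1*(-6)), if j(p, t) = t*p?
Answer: -275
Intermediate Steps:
j(p, t) = p*t
j(1, -6)*45 + (-11 - 1*(-6)) = (1*(-6))*45 + (-11 - 1*(-6)) = -6*45 + (-11 + 6) = -270 - 5 = -275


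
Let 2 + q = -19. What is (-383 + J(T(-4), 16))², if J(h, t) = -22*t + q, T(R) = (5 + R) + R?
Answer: 571536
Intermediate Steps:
q = -21 (q = -2 - 19 = -21)
T(R) = 5 + 2*R
J(h, t) = -21 - 22*t (J(h, t) = -22*t - 21 = -21 - 22*t)
(-383 + J(T(-4), 16))² = (-383 + (-21 - 22*16))² = (-383 + (-21 - 352))² = (-383 - 373)² = (-756)² = 571536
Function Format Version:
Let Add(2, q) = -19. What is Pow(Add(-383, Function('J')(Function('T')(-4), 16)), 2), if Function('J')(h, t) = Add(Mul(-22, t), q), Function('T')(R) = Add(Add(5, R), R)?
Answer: 571536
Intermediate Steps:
q = -21 (q = Add(-2, -19) = -21)
Function('T')(R) = Add(5, Mul(2, R))
Function('J')(h, t) = Add(-21, Mul(-22, t)) (Function('J')(h, t) = Add(Mul(-22, t), -21) = Add(-21, Mul(-22, t)))
Pow(Add(-383, Function('J')(Function('T')(-4), 16)), 2) = Pow(Add(-383, Add(-21, Mul(-22, 16))), 2) = Pow(Add(-383, Add(-21, -352)), 2) = Pow(Add(-383, -373), 2) = Pow(-756, 2) = 571536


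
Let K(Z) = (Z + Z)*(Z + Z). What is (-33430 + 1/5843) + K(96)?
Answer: 20064863/5843 ≈ 3434.0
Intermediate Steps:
K(Z) = 4*Z² (K(Z) = (2*Z)*(2*Z) = 4*Z²)
(-33430 + 1/5843) + K(96) = (-33430 + 1/5843) + 4*96² = (-33430 + 1/5843) + 4*9216 = -195331489/5843 + 36864 = 20064863/5843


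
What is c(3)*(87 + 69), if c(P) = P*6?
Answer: 2808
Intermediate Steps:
c(P) = 6*P
c(3)*(87 + 69) = (6*3)*(87 + 69) = 18*156 = 2808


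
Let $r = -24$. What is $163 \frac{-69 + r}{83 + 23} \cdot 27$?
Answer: $- \frac{409293}{106} \approx -3861.3$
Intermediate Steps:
$163 \frac{-69 + r}{83 + 23} \cdot 27 = 163 \frac{-69 - 24}{83 + 23} \cdot 27 = 163 \left(- \frac{93}{106}\right) 27 = \left(- \frac{15159}{106}\right) 27 = - \frac{409293}{106}$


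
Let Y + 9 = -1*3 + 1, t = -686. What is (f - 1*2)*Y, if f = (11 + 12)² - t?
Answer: -13343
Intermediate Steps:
f = 1215 (f = (11 + 12)² - 1*(-686) = 23² + 686 = 529 + 686 = 1215)
Y = -11 (Y = -9 + (-1*3 + 1) = -9 + (-3 + 1) = -9 - 2 = -11)
(f - 1*2)*Y = (1215 - 1*2)*(-11) = (1215 - 2)*(-11) = 1213*(-11) = -13343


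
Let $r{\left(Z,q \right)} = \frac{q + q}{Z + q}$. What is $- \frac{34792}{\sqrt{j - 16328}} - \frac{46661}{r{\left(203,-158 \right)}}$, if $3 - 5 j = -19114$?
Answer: $\frac{2099745}{316} + \frac{34792 i \sqrt{34735}}{20841} \approx 6644.8 + 311.13 i$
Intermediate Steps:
$j = \frac{19117}{5}$ ($j = \frac{3}{5} - - \frac{19114}{5} = \frac{3}{5} + \frac{19114}{5} = \frac{19117}{5} \approx 3823.4$)
$r{\left(Z,q \right)} = \frac{2 q}{Z + q}$
$- \frac{34792}{\sqrt{j - 16328}} - \frac{46661}{r{\left(203,-158 \right)}} = - \frac{34792}{\sqrt{\frac{19117}{5} - 16328}} - \frac{46661}{2 \left(-158\right) \frac{1}{203 - 158}} = - \frac{34792}{\sqrt{- \frac{62523}{5}}} - \frac{46661}{2 \left(-158\right) \frac{1}{45}} = - \frac{34792}{\frac{3}{5} i \sqrt{34735}} - \frac{46661}{2 \left(-158\right) \frac{1}{45}} = - 34792 \left(- \frac{i \sqrt{34735}}{20841}\right) - \frac{46661}{- \frac{316}{45}} = \frac{34792 i \sqrt{34735}}{20841} - - \frac{2099745}{316} = \frac{34792 i \sqrt{34735}}{20841} + \frac{2099745}{316} = \frac{2099745}{316} + \frac{34792 i \sqrt{34735}}{20841}$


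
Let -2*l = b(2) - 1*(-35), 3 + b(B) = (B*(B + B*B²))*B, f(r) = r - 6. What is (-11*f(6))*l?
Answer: 0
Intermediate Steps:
f(r) = -6 + r
b(B) = -3 + B²*(B + B³) (b(B) = -3 + (B*(B + B*B²))*B = -3 + (B*(B + B³))*B = -3 + B²*(B + B³))
l = -36 (l = -((-3 + 2³ + 2⁵) - 1*(-35))/2 = -((-3 + 8 + 32) + 35)/2 = -(37 + 35)/2 = -½*72 = -36)
(-11*f(6))*l = -11*(-6 + 6)*(-36) = -11*0*(-36) = 0*(-36) = 0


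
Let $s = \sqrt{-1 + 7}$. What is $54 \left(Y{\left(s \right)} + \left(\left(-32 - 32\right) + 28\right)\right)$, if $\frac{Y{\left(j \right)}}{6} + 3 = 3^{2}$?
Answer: $0$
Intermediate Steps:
$s = \sqrt{6} \approx 2.4495$
$Y{\left(j \right)} = 36$ ($Y{\left(j \right)} = -18 + 6 \cdot 3^{2} = -18 + 6 \cdot 9 = -18 + 54 = 36$)
$54 \left(Y{\left(s \right)} + \left(\left(-32 - 32\right) + 28\right)\right) = 54 \left(36 + \left(\left(-32 - 32\right) + 28\right)\right) = 54 \left(36 + \left(-64 + 28\right)\right) = 54 \left(36 - 36\right) = 54 \cdot 0 = 0$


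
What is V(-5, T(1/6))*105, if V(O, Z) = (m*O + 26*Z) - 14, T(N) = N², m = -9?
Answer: 19985/6 ≈ 3330.8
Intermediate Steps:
V(O, Z) = -14 - 9*O + 26*Z (V(O, Z) = (-9*O + 26*Z) - 14 = -14 - 9*O + 26*Z)
V(-5, T(1/6))*105 = (-14 - 9*(-5) + 26*(1/6)²)*105 = (-14 + 45 + 26*(⅙)²)*105 = (-14 + 45 + 26*(1/36))*105 = (-14 + 45 + 13/18)*105 = (571/18)*105 = 19985/6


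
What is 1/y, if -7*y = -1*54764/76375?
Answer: 534625/54764 ≈ 9.7623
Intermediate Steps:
y = 54764/534625 (y = -(-1*54764)/(7*76375) = -(-54764)/(7*76375) = -1/7*(-54764/76375) = 54764/534625 ≈ 0.10243)
1/y = 1/(54764/534625) = 534625/54764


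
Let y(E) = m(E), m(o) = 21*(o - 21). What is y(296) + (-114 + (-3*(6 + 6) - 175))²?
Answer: 111400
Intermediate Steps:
m(o) = -441 + 21*o (m(o) = 21*(-21 + o) = -441 + 21*o)
y(E) = -441 + 21*E
y(296) + (-114 + (-3*(6 + 6) - 175))² = (-441 + 21*296) + (-114 + (-3*(6 + 6) - 175))² = (-441 + 6216) + (-114 + (-3*12 - 175))² = 5775 + (-114 + (-36 - 175))² = 5775 + (-114 - 211)² = 5775 + (-325)² = 5775 + 105625 = 111400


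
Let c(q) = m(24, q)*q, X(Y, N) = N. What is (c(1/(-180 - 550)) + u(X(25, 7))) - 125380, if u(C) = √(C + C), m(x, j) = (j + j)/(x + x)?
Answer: -1603560047999/12789600 + √14 ≈ -1.2538e+5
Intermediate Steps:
m(x, j) = j/x (m(x, j) = (2*j)/((2*x)) = (2*j)*(1/(2*x)) = j/x)
c(q) = q²/24 (c(q) = (q/24)*q = q²/24)
u(C) = √2*√C (u(C) = √(2*C) = √2*√C)
(c(1/(-180 - 550)) + u(X(25, 7))) - 125380 = ((1/(-180 - 550))²/24 + √2*√7) - 125380 = ((1/(-730))²/24 + √14) - 125380 = ((-1/730)²/24 + √14) - 125380 = ((1/24)*(1/532900) + √14) - 125380 = (1/12789600 + √14) - 125380 = -1603560047999/12789600 + √14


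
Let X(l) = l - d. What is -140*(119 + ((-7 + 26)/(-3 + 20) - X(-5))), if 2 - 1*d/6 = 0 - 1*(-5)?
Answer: -254940/17 ≈ -14996.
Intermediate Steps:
d = -18 (d = 12 - 6*(0 - 1*(-5)) = 12 - 6*(0 + 5) = 12 - 6*5 = 12 - 30 = -18)
X(l) = 18 + l (X(l) = l - 1*(-18) = l + 18 = 18 + l)
-140*(119 + ((-7 + 26)/(-3 + 20) - X(-5))) = -140*(119 + ((-7 + 26)/(-3 + 20) - (18 - 5))) = -140*(119 + (19/17 - 1*13)) = -140*(119 + (19*(1/17) - 13)) = -140*(119 + (19/17 - 13)) = -140*(119 - 202/17) = -140*1821/17 = -254940/17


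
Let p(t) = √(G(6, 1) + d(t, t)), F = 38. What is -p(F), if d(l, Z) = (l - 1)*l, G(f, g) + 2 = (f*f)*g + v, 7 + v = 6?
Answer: -√1439 ≈ -37.934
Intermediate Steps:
v = -1 (v = -7 + 6 = -1)
G(f, g) = -3 + g*f² (G(f, g) = -2 + ((f*f)*g - 1) = -2 + (f²*g - 1) = -2 + (g*f² - 1) = -2 + (-1 + g*f²) = -3 + g*f²)
d(l, Z) = l*(-1 + l) (d(l, Z) = (-1 + l)*l = l*(-1 + l))
p(t) = √(33 + t*(-1 + t)) (p(t) = √((-3 + 1*6²) + t*(-1 + t)) = √((-3 + 1*36) + t*(-1 + t)) = √((-3 + 36) + t*(-1 + t)) = √(33 + t*(-1 + t)))
-p(F) = -√(33 + 38*(-1 + 38)) = -√(33 + 38*37) = -√(33 + 1406) = -√1439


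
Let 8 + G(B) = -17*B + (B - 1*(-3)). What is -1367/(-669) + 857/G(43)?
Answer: 124666/154539 ≈ 0.80670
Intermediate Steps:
G(B) = -5 - 16*B (G(B) = -8 + (-17*B + (B - 1*(-3))) = -8 + (-17*B + (B + 3)) = -8 + (-17*B + (3 + B)) = -8 + (3 - 16*B) = -5 - 16*B)
-1367/(-669) + 857/G(43) = -1367/(-669) + 857/(-5 - 16*43) = -1367*(-1/669) + 857/(-5 - 688) = 1367/669 + 857/(-693) = 1367/669 + 857*(-1/693) = 1367/669 - 857/693 = 124666/154539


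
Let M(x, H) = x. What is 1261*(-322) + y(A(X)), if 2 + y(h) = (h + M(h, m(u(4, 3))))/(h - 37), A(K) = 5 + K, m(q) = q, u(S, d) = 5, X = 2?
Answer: -6090667/15 ≈ -4.0604e+5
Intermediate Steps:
y(h) = -2 + 2*h/(-37 + h) (y(h) = -2 + (h + h)/(h - 37) = -2 + (2*h)/(-37 + h) = -2 + 2*h/(-37 + h))
1261*(-322) + y(A(X)) = 1261*(-322) + 74/(-37 + (5 + 2)) = -406042 + 74/(-37 + 7) = -406042 + 74/(-30) = -406042 + 74*(-1/30) = -406042 - 37/15 = -6090667/15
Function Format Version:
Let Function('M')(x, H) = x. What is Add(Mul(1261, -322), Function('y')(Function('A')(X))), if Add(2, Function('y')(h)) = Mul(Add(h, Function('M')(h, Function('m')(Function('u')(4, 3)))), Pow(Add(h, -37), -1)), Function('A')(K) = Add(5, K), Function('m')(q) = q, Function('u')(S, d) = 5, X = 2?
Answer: Rational(-6090667, 15) ≈ -4.0604e+5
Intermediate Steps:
Function('y')(h) = Add(-2, Mul(2, h, Pow(Add(-37, h), -1))) (Function('y')(h) = Add(-2, Mul(Add(h, h), Pow(Add(h, -37), -1))) = Add(-2, Mul(Mul(2, h), Pow(Add(-37, h), -1))) = Add(-2, Mul(2, h, Pow(Add(-37, h), -1))))
Add(Mul(1261, -322), Function('y')(Function('A')(X))) = Add(Mul(1261, -322), Mul(74, Pow(Add(-37, Add(5, 2)), -1))) = Add(-406042, Mul(74, Pow(Add(-37, 7), -1))) = Add(-406042, Mul(74, Pow(-30, -1))) = Add(-406042, Mul(74, Rational(-1, 30))) = Add(-406042, Rational(-37, 15)) = Rational(-6090667, 15)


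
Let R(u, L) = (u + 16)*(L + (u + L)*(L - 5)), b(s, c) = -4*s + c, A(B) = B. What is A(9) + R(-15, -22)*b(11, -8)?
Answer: -50795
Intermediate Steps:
b(s, c) = c - 4*s
R(u, L) = (16 + u)*(L + (-5 + L)*(L + u)) (R(u, L) = (16 + u)*(L + (L + u)*(-5 + L)) = (16 + u)*(L + (-5 + L)*(L + u)))
A(9) + R(-15, -22)*b(11, -8) = 9 + (-80*(-15) - 64*(-22) - 5*(-15)² + 16*(-22)² - 22*(-15)² - 15*(-22)² + 12*(-22)*(-15))*(-8 - 4*11) = 9 + (1200 + 1408 - 5*225 + 16*484 - 22*225 - 15*484 + 3960)*(-8 - 44) = 9 + (1200 + 1408 - 1125 + 7744 - 4950 - 7260 + 3960)*(-52) = 9 + 977*(-52) = 9 - 50804 = -50795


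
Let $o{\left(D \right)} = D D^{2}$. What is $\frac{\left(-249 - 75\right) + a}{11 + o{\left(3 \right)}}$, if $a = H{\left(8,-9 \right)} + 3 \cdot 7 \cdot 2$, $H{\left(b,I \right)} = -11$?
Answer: $- \frac{293}{38} \approx -7.7105$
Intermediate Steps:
$o{\left(D \right)} = D^{3}$
$a = 31$ ($a = -11 + 3 \cdot 7 \cdot 2 = -11 + 21 \cdot 2 = -11 + 42 = 31$)
$\frac{\left(-249 - 75\right) + a}{11 + o{\left(3 \right)}} = \frac{\left(-249 - 75\right) + 31}{11 + 3^{3}} = \frac{-324 + 31}{11 + 27} = - \frac{293}{38}$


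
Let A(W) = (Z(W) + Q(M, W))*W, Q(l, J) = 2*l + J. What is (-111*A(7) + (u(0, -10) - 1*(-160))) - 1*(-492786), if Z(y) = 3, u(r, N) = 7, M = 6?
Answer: 475859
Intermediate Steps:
Q(l, J) = J + 2*l
A(W) = W*(15 + W) (A(W) = (3 + (W + 2*6))*W = (3 + (W + 12))*W = (3 + (12 + W))*W = (15 + W)*W = W*(15 + W))
(-111*A(7) + (u(0, -10) - 1*(-160))) - 1*(-492786) = (-777*(15 + 7) + (7 - 1*(-160))) - 1*(-492786) = (-777*22 + (7 + 160)) + 492786 = (-111*154 + 167) + 492786 = (-17094 + 167) + 492786 = -16927 + 492786 = 475859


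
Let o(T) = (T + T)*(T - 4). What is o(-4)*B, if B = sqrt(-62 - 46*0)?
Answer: 64*I*sqrt(62) ≈ 503.94*I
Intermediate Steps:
o(T) = 2*T*(-4 + T) (o(T) = (2*T)*(-4 + T) = 2*T*(-4 + T))
B = I*sqrt(62) (B = sqrt(-62 + 0) = sqrt(-62) = I*sqrt(62) ≈ 7.874*I)
o(-4)*B = (2*(-4)*(-4 - 4))*(I*sqrt(62)) = (2*(-4)*(-8))*(I*sqrt(62)) = 64*(I*sqrt(62)) = 64*I*sqrt(62)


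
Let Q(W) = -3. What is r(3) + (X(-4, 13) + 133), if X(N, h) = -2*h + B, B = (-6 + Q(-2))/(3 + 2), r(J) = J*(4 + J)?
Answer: 631/5 ≈ 126.20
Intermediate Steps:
B = -9/5 (B = (-6 - 3)/(3 + 2) = -9/5 ≈ -1.8000)
X(N, h) = -9/5 - 2*h (X(N, h) = -2*h - 9/5 = -9/5 - 2*h)
r(3) + (X(-4, 13) + 133) = 3*(4 + 3) + ((-9/5 - 2*13) + 133) = 3*7 + ((-9/5 - 26) + 133) = 21 + (-139/5 + 133) = 21 + 526/5 = 631/5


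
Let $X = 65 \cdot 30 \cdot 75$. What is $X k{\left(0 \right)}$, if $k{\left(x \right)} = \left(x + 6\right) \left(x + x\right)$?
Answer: $0$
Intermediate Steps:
$k{\left(x \right)} = 2 x \left(6 + x\right)$ ($k{\left(x \right)} = \left(6 + x\right) 2 x = 2 x \left(6 + x\right)$)
$X = 146250$ ($X = 1950 \cdot 75 = 146250$)
$X k{\left(0 \right)} = 146250 \cdot 2 \cdot 0 \left(6 + 0\right) = 146250 \cdot 2 \cdot 0 \cdot 6 = 146250 \cdot 0 = 0$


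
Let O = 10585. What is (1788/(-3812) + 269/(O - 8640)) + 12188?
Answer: 22590880922/1853585 ≈ 12188.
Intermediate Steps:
(1788/(-3812) + 269/(O - 8640)) + 12188 = (1788/(-3812) + 269/(10585 - 8640)) + 12188 = (1788*(-1/3812) + 269/1945) + 12188 = (-447/953 + 269*(1/1945)) + 12188 = (-447/953 + 269/1945) + 12188 = -613058/1853585 + 12188 = 22590880922/1853585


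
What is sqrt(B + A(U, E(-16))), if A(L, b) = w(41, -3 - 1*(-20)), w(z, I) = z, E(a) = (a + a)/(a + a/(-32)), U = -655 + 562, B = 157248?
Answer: sqrt(157289) ≈ 396.60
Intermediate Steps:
U = -93
E(a) = 64/31 (E(a) = (2*a)/(a + a*(-1/32)) = (2*a)/(a - a/32) = (2*a)/((31*a/32)) = (2*a)*(32/(31*a)) = 64/31)
A(L, b) = 41
sqrt(B + A(U, E(-16))) = sqrt(157248 + 41) = sqrt(157289)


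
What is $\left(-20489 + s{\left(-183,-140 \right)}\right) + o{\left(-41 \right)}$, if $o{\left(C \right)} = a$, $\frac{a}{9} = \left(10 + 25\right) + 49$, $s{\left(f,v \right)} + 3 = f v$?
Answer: $5884$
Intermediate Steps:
$s{\left(f,v \right)} = -3 + f v$
$a = 756$ ($a = 9 \left(\left(10 + 25\right) + 49\right) = 9 \left(35 + 49\right) = 9 \cdot 84 = 756$)
$o{\left(C \right)} = 756$
$\left(-20489 + s{\left(-183,-140 \right)}\right) + o{\left(-41 \right)} = \left(-20489 - -25617\right) + 756 = \left(-20489 + \left(-3 + 25620\right)\right) + 756 = \left(-20489 + 25617\right) + 756 = 5128 + 756 = 5884$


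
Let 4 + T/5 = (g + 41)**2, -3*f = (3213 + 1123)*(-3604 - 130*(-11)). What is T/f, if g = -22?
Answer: 5355/9426464 ≈ 0.00056808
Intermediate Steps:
f = 9426464/3 (f = -(3213 + 1123)*(-3604 - 130*(-11))/3 = -4336*(-3604 + 1430)/3 = -4336*(-2174)/3 = -1/3*(-9426464) = 9426464/3 ≈ 3.1422e+6)
T = 1785 (T = -20 + 5*(-22 + 41)**2 = -20 + 5*19**2 = -20 + 5*361 = -20 + 1805 = 1785)
T/f = 1785/(9426464/3) = 1785*(3/9426464) = 5355/9426464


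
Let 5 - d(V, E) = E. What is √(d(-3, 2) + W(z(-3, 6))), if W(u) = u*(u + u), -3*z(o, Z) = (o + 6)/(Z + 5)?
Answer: √365/11 ≈ 1.7368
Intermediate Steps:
z(o, Z) = -(6 + o)/(3*(5 + Z)) (z(o, Z) = -(o + 6)/(3*(Z + 5)) = -(6 + o)/(3*(5 + Z)))
W(u) = 2*u² (W(u) = u*(2*u) = 2*u²)
d(V, E) = 5 - E
√(d(-3, 2) + W(z(-3, 6))) = √((5 - 1*2) + 2*((-6 - 1*(-3))/(3*(5 + 6)))²) = √((5 - 2) + 2*((⅓)*(-6 + 3)/11)²) = √(3 + 2*((⅓)*(1/11)*(-3))²) = √(3 + 2*(-1/11)²) = √(3 + 2*(1/121)) = √(3 + 2/121) = √(365/121) = √365/11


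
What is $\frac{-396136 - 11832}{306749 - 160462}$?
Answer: $- \frac{407968}{146287} \approx -2.7888$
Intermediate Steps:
$\frac{-396136 - 11832}{306749 - 160462} = - \frac{407968}{146287}$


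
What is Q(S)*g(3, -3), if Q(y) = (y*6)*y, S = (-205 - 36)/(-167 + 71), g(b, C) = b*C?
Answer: -174243/512 ≈ -340.32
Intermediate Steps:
g(b, C) = C*b
S = 241/96 (S = -241/(-96) = -241*(-1/96) = 241/96 ≈ 2.5104)
Q(y) = 6*y² (Q(y) = (6*y)*y = 6*y²)
Q(S)*g(3, -3) = (6*(241/96)²)*(-3*3) = (6*(58081/9216))*(-9) = (58081/1536)*(-9) = -174243/512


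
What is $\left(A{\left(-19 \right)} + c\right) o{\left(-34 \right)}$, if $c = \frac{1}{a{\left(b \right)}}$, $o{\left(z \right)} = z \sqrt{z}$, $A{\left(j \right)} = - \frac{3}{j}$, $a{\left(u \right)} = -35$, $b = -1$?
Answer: $- \frac{2924 i \sqrt{34}}{665} \approx - 25.639 i$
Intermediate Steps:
$o{\left(z \right)} = z^{\frac{3}{2}}$
$c = - \frac{1}{35}$ ($c = \frac{1}{-35} = - \frac{1}{35} \approx -0.028571$)
$\left(A{\left(-19 \right)} + c\right) o{\left(-34 \right)} = \left(- \frac{3}{-19} - \frac{1}{35}\right) \left(-34\right)^{\frac{3}{2}} = \left(\left(-3\right) \left(- \frac{1}{19}\right) - \frac{1}{35}\right) \left(- 34 i \sqrt{34}\right) = \left(\frac{3}{19} - \frac{1}{35}\right) \left(- 34 i \sqrt{34}\right) = \frac{86 \left(- 34 i \sqrt{34}\right)}{665} = - \frac{2924 i \sqrt{34}}{665}$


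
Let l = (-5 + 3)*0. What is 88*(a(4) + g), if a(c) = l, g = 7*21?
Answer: 12936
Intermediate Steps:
g = 147
l = 0 (l = -2*0 = 0)
a(c) = 0
88*(a(4) + g) = 88*(0 + 147) = 88*147 = 12936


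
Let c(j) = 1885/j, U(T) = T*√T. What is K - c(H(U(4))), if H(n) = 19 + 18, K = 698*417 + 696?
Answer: 10793309/37 ≈ 2.9171e+5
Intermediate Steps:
U(T) = T^(3/2)
K = 291762 (K = 291066 + 696 = 291762)
H(n) = 37
K - c(H(U(4))) = 291762 - 1885/37 = 10793309/37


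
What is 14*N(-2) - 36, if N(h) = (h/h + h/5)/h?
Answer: -201/5 ≈ -40.200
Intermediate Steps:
N(h) = (1 + h/5)/h (N(h) = (1 + h*(⅕))/h = (1 + h/5)/h)
14*N(-2) - 36 = 14*((⅕)*(5 - 2)/(-2)) - 36 = 14*((⅕)*(-½)*3) - 36 = 14*(-3/10) - 36 = -21/5 - 36 = -201/5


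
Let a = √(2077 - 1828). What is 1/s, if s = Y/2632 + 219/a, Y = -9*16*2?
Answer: 327684/576780433 + 7901593*√249/1730341299 ≈ 0.072626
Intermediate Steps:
a = √249 ≈ 15.780
Y = -288 (Y = -144*2 = -288)
s = -36/329 + 73*√249/83 (s = -288/2632 + 219/(√249) = -288*1/2632 + 219*(√249/249) = -36/329 + 73*√249/83 ≈ 13.769)
1/s = 1/(-36/329 + 73*√249/83)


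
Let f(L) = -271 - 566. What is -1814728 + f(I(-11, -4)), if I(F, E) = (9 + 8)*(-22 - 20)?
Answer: -1815565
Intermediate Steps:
I(F, E) = -714 (I(F, E) = 17*(-42) = -714)
f(L) = -837
-1814728 + f(I(-11, -4)) = -1814728 - 837 = -1815565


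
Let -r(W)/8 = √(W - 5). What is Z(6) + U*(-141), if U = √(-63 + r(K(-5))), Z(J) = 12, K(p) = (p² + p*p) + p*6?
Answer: 12 - 141*I*√(63 + 8*√15) ≈ 12.0 - 1366.9*I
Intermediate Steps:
K(p) = 2*p² + 6*p (K(p) = (p² + p²) + 6*p = 2*p² + 6*p)
r(W) = -8*√(-5 + W) (r(W) = -8*√(W - 5) = -8*√(-5 + W))
U = √(-63 - 8*√15) (U = √(-63 - 8*√(-5 + 2*(-5)*(3 - 5))) = √(-63 - 8*√(-5 + 2*(-5)*(-2))) = √(-63 - 8*√(-5 + 20)) = √(-63 - 8*√15) ≈ 9.6945*I)
Z(6) + U*(-141) = 12 + √(-63 - 8*√15)*(-141) = 12 - 141*√(-63 - 8*√15)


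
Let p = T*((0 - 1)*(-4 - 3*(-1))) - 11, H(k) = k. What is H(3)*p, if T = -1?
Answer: -36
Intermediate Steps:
p = -12 (p = -(0 - 1)*(-4 - 3*(-1)) - 11 = -(-1)*(-4 + 3) - 11 = -(-1)*(-1) - 11 = -1*1 - 11 = -1 - 11 = -12)
H(3)*p = 3*(-12) = -36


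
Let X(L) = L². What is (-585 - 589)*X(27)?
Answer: -855846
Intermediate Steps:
(-585 - 589)*X(27) = (-585 - 589)*27² = -1174*729 = -855846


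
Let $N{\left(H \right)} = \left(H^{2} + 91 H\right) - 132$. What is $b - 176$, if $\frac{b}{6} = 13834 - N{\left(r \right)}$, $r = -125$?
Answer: $58120$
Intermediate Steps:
$N{\left(H \right)} = -132 + H^{2} + 91 H$
$b = 58296$ ($b = 6 \left(13834 - \left(-132 + \left(-125\right)^{2} + 91 \left(-125\right)\right)\right) = 6 \left(13834 - \left(-132 + 15625 - 11375\right)\right) = 6 \left(13834 - 4118\right) = 6 \cdot 9716 = 58296$)
$b - 176 = 58296 - 176 = 58120$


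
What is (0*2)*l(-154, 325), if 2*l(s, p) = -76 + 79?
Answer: 0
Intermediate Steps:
l(s, p) = 3/2 (l(s, p) = (-76 + 79)/2 = (½)*3 = 3/2)
(0*2)*l(-154, 325) = (0*2)*(3/2) = 0*(3/2) = 0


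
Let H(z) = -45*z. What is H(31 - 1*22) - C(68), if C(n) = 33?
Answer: -438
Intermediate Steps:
H(31 - 1*22) - C(68) = -45*(31 - 1*22) - 1*33 = -45*(31 - 22) - 33 = -45*9 - 33 = -405 - 33 = -438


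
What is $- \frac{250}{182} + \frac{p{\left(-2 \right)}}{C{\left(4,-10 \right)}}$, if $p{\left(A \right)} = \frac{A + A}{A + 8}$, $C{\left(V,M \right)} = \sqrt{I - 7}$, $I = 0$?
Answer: $- \frac{125}{91} + \frac{2 i \sqrt{7}}{21} \approx -1.3736 + 0.25198 i$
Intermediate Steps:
$C{\left(V,M \right)} = i \sqrt{7}$ ($C{\left(V,M \right)} = \sqrt{0 - 7} = \sqrt{-7} = i \sqrt{7}$)
$p{\left(A \right)} = \frac{2 A}{8 + A}$
$- \frac{250}{182} + \frac{p{\left(-2 \right)}}{C{\left(4,-10 \right)}} = - \frac{250}{182} + \frac{2 \left(-2\right) \frac{1}{8 - 2}}{i \sqrt{7}} = \left(-250\right) \frac{1}{182} + 2 \left(-2\right) \frac{1}{6} \left(- \frac{i \sqrt{7}}{7}\right) = - \frac{125}{91} + 2 \left(-2\right) \frac{1}{6} \left(- \frac{i \sqrt{7}}{7}\right) = - \frac{125}{91} - \frac{2 \left(- \frac{i \sqrt{7}}{7}\right)}{3} = - \frac{125}{91} + \frac{2 i \sqrt{7}}{21}$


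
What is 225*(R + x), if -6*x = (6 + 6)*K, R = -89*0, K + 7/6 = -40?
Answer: 18525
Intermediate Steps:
K = -247/6 (K = -7/6 - 40 = -247/6 ≈ -41.167)
R = 0
x = 247/3 (x = -(6 + 6)*(-247)/(6*6) = -2*(-247)/6 = -⅙*(-494) = 247/3 ≈ 82.333)
225*(R + x) = 225*(0 + 247/3) = 225*(247/3) = 18525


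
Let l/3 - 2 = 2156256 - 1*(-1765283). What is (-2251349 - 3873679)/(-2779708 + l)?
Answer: -6125028/8984915 ≈ -0.68170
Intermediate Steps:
l = 11764623 (l = 6 + 3*(2156256 - 1*(-1765283)) = 6 + 3*(2156256 + 1765283) = 6 + 3*3921539 = 6 + 11764617 = 11764623)
(-2251349 - 3873679)/(-2779708 + l) = (-2251349 - 3873679)/(-2779708 + 11764623) = -6125028/8984915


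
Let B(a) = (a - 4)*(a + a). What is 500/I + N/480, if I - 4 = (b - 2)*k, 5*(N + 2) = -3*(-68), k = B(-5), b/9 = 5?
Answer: 487889/2324400 ≈ 0.20990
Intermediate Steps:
b = 45 (b = 9*5 = 45)
B(a) = 2*a*(-4 + a) (B(a) = (-4 + a)*(2*a) = 2*a*(-4 + a))
k = 90 (k = 2*(-5)*(-4 - 5) = 2*(-5)*(-9) = 90)
N = 194/5 (N = -2 + (-3*(-68))/5 = -2 + (⅕)*204 = -2 + 204/5 = 194/5 ≈ 38.800)
I = 3874 (I = 4 + (45 - 2)*90 = 4 + 43*90 = 4 + 3870 = 3874)
500/I + N/480 = 500/3874 + (194/5)/480 = 500*(1/3874) + (194/5)*(1/480) = 250/1937 + 97/1200 = 487889/2324400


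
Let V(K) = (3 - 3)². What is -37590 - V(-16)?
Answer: -37590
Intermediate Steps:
V(K) = 0 (V(K) = 0² = 0)
-37590 - V(-16) = -37590 - 1*0 = -37590 + 0 = -37590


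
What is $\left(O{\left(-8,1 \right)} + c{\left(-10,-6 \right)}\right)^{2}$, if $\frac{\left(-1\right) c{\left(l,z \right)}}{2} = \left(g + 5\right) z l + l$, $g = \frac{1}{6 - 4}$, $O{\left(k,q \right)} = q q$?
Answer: $408321$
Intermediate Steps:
$O{\left(k,q \right)} = q^{2}$
$g = \frac{1}{2} \approx 0.5$
$c{\left(l,z \right)} = - 2 l - 11 l z$ ($c{\left(l,z \right)} = - 2 \left(\left(\frac{1}{2} + 5\right) z l + l\right) = - 2 \left(\frac{11 z}{2} l + l\right) = - 2 \left(\frac{11 l z}{2} + l\right) = - 2 \left(l + \frac{11 l z}{2}\right) = - 2 l - 11 l z$)
$\left(O{\left(-8,1 \right)} + c{\left(-10,-6 \right)}\right)^{2} = \left(1^{2} - - 10 \left(2 + 11 \left(-6\right)\right)\right)^{2} = \left(1 - - 10 \left(2 - 66\right)\right)^{2} = \left(1 - \left(-10\right) \left(-64\right)\right)^{2} = \left(1 - 640\right)^{2} = \left(-639\right)^{2} = 408321$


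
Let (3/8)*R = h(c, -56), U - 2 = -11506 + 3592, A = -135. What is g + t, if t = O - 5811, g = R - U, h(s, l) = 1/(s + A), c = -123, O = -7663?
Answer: -2152498/387 ≈ -5562.0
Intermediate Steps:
U = -7912 (U = 2 + (-11506 + 3592) = 2 - 7914 = -7912)
h(s, l) = 1/(-135 + s) (h(s, l) = 1/(s - 135) = 1/(-135 + s))
R = -4/387 (R = 8/(3*(-135 - 123)) = (8/3)/(-258) = (8/3)*(-1/258) = -4/387 ≈ -0.010336)
g = 3061940/387 (g = -4/387 - 1*(-7912) = -4/387 + 7912 = 3061940/387 ≈ 7912.0)
t = -13474 (t = -7663 - 5811 = -13474)
g + t = 3061940/387 - 13474 = -2152498/387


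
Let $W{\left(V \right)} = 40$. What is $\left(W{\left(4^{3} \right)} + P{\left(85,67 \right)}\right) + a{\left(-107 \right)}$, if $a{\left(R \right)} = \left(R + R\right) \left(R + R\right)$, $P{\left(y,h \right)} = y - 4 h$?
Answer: $45653$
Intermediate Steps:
$a{\left(R \right)} = 4 R^{2}$ ($a{\left(R \right)} = 2 R 2 R = 4 R^{2}$)
$\left(W{\left(4^{3} \right)} + P{\left(85,67 \right)}\right) + a{\left(-107 \right)} = \left(40 + \left(85 - 268\right)\right) + 4 \left(-107\right)^{2} = \left(40 + \left(85 - 268\right)\right) + 4 \cdot 11449 = \left(40 - 183\right) + 45796 = -143 + 45796 = 45653$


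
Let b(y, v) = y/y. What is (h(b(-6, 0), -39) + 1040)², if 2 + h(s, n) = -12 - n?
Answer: 1134225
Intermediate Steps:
b(y, v) = 1
h(s, n) = -14 - n (h(s, n) = -2 + (-12 - n) = -14 - n)
(h(b(-6, 0), -39) + 1040)² = ((-14 - 1*(-39)) + 1040)² = ((-14 + 39) + 1040)² = (25 + 1040)² = 1065² = 1134225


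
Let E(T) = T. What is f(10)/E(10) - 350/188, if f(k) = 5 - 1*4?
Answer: -414/235 ≈ -1.7617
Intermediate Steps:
f(k) = 1 (f(k) = 5 - 4 = 1)
f(10)/E(10) - 350/188 = 1/10 - 350/188 = 1*(⅒) - 350*1/188 = ⅒ - 175/94 = -414/235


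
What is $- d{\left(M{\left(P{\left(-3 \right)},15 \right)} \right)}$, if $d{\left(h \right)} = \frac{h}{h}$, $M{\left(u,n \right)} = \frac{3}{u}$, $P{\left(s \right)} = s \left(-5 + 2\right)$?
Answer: $-1$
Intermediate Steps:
$P{\left(s \right)} = - 3 s$ ($P{\left(s \right)} = s \left(-3\right) = - 3 s$)
$d{\left(h \right)} = 1$
$- d{\left(M{\left(P{\left(-3 \right)},15 \right)} \right)} = \left(-1\right) 1 = -1$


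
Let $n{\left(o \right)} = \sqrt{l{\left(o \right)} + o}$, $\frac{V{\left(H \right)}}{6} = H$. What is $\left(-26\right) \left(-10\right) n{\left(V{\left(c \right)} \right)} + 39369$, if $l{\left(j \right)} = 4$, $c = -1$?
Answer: $39369 + 260 i \sqrt{2} \approx 39369.0 + 367.7 i$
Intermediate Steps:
$V{\left(H \right)} = 6 H$
$n{\left(o \right)} = \sqrt{4 + o}$
$\left(-26\right) \left(-10\right) n{\left(V{\left(c \right)} \right)} + 39369 = \left(-26\right) \left(-10\right) \sqrt{4 + 6 \left(-1\right)} + 39369 = 260 \sqrt{4 - 6} + 39369 = 260 \sqrt{-2} + 39369 = 260 i \sqrt{2} + 39369 = 39369 + 260 i \sqrt{2}$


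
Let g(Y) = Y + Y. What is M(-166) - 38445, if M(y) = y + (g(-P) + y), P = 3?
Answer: -38783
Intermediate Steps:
g(Y) = 2*Y
M(y) = -6 + 2*y (M(y) = y + (2*(-1*3) + y) = y + (2*(-3) + y) = y + (-6 + y) = -6 + 2*y)
M(-166) - 38445 = (-6 + 2*(-166)) - 38445 = (-6 - 332) - 38445 = -338 - 38445 = -38783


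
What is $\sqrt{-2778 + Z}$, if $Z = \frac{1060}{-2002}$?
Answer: $\frac{2 i \sqrt{696022327}}{1001} \approx 52.712 i$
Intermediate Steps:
$Z = - \frac{530}{1001}$ ($Z = 1060 \left(- \frac{1}{2002}\right) = - \frac{530}{1001} \approx -0.52947$)
$\sqrt{-2778 + Z} = \sqrt{-2778 - \frac{530}{1001}} = \sqrt{- \frac{2781308}{1001}} = \frac{2 i \sqrt{696022327}}{1001}$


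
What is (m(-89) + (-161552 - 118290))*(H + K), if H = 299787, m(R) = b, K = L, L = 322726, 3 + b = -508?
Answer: -174523387089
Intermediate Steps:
b = -511 (b = -3 - 508 = -511)
K = 322726
m(R) = -511
(m(-89) + (-161552 - 118290))*(H + K) = (-511 + (-161552 - 118290))*(299787 + 322726) = (-511 - 279842)*622513 = -280353*622513 = -174523387089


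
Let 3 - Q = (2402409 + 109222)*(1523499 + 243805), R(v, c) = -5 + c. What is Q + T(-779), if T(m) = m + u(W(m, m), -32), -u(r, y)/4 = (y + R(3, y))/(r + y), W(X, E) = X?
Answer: -3599879381529876/811 ≈ -4.4388e+12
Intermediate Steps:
u(r, y) = -4*(-5 + 2*y)/(r + y) (u(r, y) = -4*(y + (-5 + y))/(r + y) = -4*(-5 + 2*y)/(r + y))
T(m) = m + 276/(-32 + m) (T(m) = m + 4*(5 - 2*(-32))/(m - 32) = m + 4*(5 + 64)/(-32 + m) = m + 4*69/(-32 + m) = m + 276/(-32 + m))
Q = -4438815512821 (Q = 3 - (2402409 + 109222)*(1523499 + 243805) = 3 - 2511631*1767304 = 3 - 1*4438815512824 = 3 - 4438815512824 = -4438815512821)
Q + T(-779) = -4438815512821 + (276 - 779*(-32 - 779))/(-32 - 779) = -4438815512821 + (276 - 779*(-811))/(-811) = -4438815512821 - (276 + 631769)/811 = -4438815512821 - 1/811*632045 = -4438815512821 - 632045/811 = -3599879381529876/811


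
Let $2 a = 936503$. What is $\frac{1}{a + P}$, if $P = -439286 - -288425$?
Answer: $\frac{2}{634781} \approx 3.1507 \cdot 10^{-6}$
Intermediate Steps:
$a = \frac{936503}{2}$ ($a = \frac{1}{2} \cdot 936503 = \frac{936503}{2} \approx 4.6825 \cdot 10^{5}$)
$P = -150861$ ($P = -439286 + 288425 = -150861$)
$\frac{1}{a + P} = \frac{1}{\frac{936503}{2} - 150861} = \frac{1}{\frac{634781}{2}} = \frac{2}{634781}$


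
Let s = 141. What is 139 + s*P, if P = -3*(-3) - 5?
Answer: 703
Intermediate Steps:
P = 4 (P = 9 - 5 = 4)
139 + s*P = 139 + 141*4 = 139 + 564 = 703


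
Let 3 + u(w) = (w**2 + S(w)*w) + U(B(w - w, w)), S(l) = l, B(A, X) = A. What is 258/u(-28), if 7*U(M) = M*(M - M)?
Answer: 258/1565 ≈ 0.16486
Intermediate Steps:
U(M) = 0 (U(M) = (M*(M - M))/7 = (M*0)/7 = (1/7)*0 = 0)
u(w) = -3 + 2*w**2 (u(w) = -3 + ((w**2 + w*w) + 0) = -3 + ((w**2 + w**2) + 0) = -3 + (2*w**2 + 0) = -3 + 2*w**2)
258/u(-28) = 258/(-3 + 2*(-28)**2) = 258/(-3 + 2*784) = 258/(-3 + 1568) = 258/1565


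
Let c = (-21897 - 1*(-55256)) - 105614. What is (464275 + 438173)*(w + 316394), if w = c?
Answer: 220322752272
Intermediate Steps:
c = -72255 (c = (-21897 + 55256) - 105614 = 33359 - 105614 = -72255)
w = -72255
(464275 + 438173)*(w + 316394) = (464275 + 438173)*(-72255 + 316394) = 902448*244139 = 220322752272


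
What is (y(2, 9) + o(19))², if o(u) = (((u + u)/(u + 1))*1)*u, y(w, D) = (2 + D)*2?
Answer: 337561/100 ≈ 3375.6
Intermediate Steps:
y(w, D) = 4 + 2*D
o(u) = 2*u²/(1 + u) (o(u) = (((2*u)/(1 + u))*1)*u = ((2*u/(1 + u))*1)*u = (2*u/(1 + u))*u = 2*u²/(1 + u))
(y(2, 9) + o(19))² = ((4 + 2*9) + 2*19²/(1 + 19))² = ((4 + 18) + 2*361/20)² = (22 + 2*361*(1/20))² = (22 + 361/10)² = (581/10)² = 337561/100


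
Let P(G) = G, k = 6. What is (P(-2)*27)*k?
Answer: -324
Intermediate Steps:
(P(-2)*27)*k = -2*27*6 = -54*6 = -324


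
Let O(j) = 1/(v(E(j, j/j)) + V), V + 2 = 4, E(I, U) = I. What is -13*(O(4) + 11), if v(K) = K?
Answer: -871/6 ≈ -145.17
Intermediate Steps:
V = 2 (V = -2 + 4 = 2)
O(j) = 1/(2 + j) (O(j) = 1/(j + 2) = 1/(2 + j))
-13*(O(4) + 11) = -13*(1/(2 + 4) + 11) = -13*(1/6 + 11) = -13*67/6 = -871/6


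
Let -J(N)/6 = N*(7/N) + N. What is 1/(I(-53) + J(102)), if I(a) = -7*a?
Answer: -1/283 ≈ -0.0035336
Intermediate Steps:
J(N) = -42 - 6*N (J(N) = -6*(N*(7/N) + N) = -6*(7 + N) = -42 - 6*N)
1/(I(-53) + J(102)) = 1/(-7*(-53) + (-42 - 6*102)) = 1/(371 + (-42 - 612)) = 1/(371 - 654) = 1/(-283) = -1/283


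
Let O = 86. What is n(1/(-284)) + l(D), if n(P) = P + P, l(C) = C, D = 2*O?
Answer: 24423/142 ≈ 171.99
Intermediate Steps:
D = 172 (D = 2*86 = 172)
n(P) = 2*P
n(1/(-284)) + l(D) = 2/(-284) + 172 = 2*(-1/284) + 172 = -1/142 + 172 = 24423/142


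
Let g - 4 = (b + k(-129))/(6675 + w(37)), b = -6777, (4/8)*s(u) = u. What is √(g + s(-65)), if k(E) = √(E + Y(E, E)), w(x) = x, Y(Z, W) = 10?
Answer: √(-1430476542 + 1678*I*√119)/3356 ≈ 7.2106e-5 + 11.27*I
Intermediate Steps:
s(u) = 2*u
k(E) = √(10 + E) (k(E) = √(E + 10) = √(10 + E))
g = 20071/6712 + I*√119/6712 (g = 4 + (-6777 + √(10 - 129))/(6675 + 37) = 4 + (-6777 + √(-119))/6712 = 4 + (-6777 + I*√119)*(1/6712) = 4 + (-6777/6712 + I*√119/6712) = 20071/6712 + I*√119/6712 ≈ 2.9903 + 0.0016253*I)
√(g + s(-65)) = √((20071/6712 + I*√119/6712) + 2*(-65)) = √((20071/6712 + I*√119/6712) - 130) = √(-852489/6712 + I*√119/6712)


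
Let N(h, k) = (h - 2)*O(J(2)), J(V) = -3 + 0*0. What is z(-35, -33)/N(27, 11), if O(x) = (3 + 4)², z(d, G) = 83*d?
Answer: -83/35 ≈ -2.3714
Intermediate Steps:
J(V) = -3 (J(V) = -3 + 0 = -3)
O(x) = 49 (O(x) = 7² = 49)
N(h, k) = -98 + 49*h (N(h, k) = (h - 2)*49 = (-2 + h)*49 = -98 + 49*h)
z(-35, -33)/N(27, 11) = (83*(-35))/(-98 + 49*27) = -2905/(-98 + 1323) = -2905/1225 = -2905*1/1225 = -83/35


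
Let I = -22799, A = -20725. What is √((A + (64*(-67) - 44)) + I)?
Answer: 4*I*√2991 ≈ 218.76*I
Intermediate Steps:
√((A + (64*(-67) - 44)) + I) = √((-20725 + (64*(-67) - 44)) - 22799) = √((-20725 + (-4288 - 44)) - 22799) = √((-20725 - 4332) - 22799) = √(-25057 - 22799) = √(-47856) = 4*I*√2991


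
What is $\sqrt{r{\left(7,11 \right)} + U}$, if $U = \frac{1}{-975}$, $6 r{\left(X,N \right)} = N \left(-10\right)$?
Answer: $\frac{2 i \sqrt{174291}}{195} \approx 4.2819 i$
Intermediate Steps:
$r{\left(X,N \right)} = - \frac{5 N}{3}$ ($r{\left(X,N \right)} = \frac{N \left(-10\right)}{6} = \frac{\left(-10\right) N}{6} = - \frac{5 N}{3}$)
$U = - \frac{1}{975} \approx -0.0010256$
$\sqrt{r{\left(7,11 \right)} + U} = \sqrt{\left(- \frac{5}{3}\right) 11 - \frac{1}{975}} = \sqrt{- \frac{55}{3} - \frac{1}{975}} = \sqrt{- \frac{17876}{975}} = \frac{2 i \sqrt{174291}}{195}$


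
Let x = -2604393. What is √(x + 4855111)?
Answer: √2250718 ≈ 1500.2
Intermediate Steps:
√(x + 4855111) = √(-2604393 + 4855111) = √2250718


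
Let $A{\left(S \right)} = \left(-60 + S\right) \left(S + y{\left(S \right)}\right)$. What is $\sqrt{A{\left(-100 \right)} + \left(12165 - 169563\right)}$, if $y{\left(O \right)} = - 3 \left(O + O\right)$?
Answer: $i \sqrt{237398} \approx 487.23 i$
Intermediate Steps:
$y{\left(O \right)} = - 6 O$ ($y{\left(O \right)} = - 3 \cdot 2 O = - 6 O$)
$A{\left(S \right)} = - 5 S \left(-60 + S\right)$ ($A{\left(S \right)} = \left(-60 + S\right) \left(S - 6 S\right) = \left(-60 + S\right) \left(- 5 S\right) = - 5 S \left(-60 + S\right)$)
$\sqrt{A{\left(-100 \right)} + \left(12165 - 169563\right)} = \sqrt{5 \left(-100\right) \left(60 - -100\right) + \left(12165 - 169563\right)} = \sqrt{5 \left(-100\right) \left(60 + 100\right) - 157398} = \sqrt{5 \left(-100\right) 160 - 157398} = \sqrt{-80000 - 157398} = \sqrt{-237398} = i \sqrt{237398}$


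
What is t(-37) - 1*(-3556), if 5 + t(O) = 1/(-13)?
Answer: 46162/13 ≈ 3550.9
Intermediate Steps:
t(O) = -66/13 (t(O) = -5 + 1/(-13) = -5 - 1/13 = -66/13)
t(-37) - 1*(-3556) = -66/13 - 1*(-3556) = -66/13 + 3556 = 46162/13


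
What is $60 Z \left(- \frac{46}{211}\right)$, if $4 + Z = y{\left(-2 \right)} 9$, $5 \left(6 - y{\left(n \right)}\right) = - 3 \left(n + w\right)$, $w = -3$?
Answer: $- \frac{63480}{211} \approx -300.85$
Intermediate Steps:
$y{\left(n \right)} = \frac{21}{5} + \frac{3 n}{5}$ ($y{\left(n \right)} = 6 - \frac{\left(-3\right) \left(n - 3\right)}{5} = 6 - \frac{\left(-3\right) \left(-3 + n\right)}{5} = 6 - \frac{9 - 3 n}{5} = 6 + \left(- \frac{9}{5} + \frac{3 n}{5}\right) = \frac{21}{5} + \frac{3 n}{5}$)
$Z = 23$ ($Z = -4 + \left(\frac{21}{5} + \frac{3}{5} \left(-2\right)\right) 9 = -4 + \left(\frac{21}{5} - \frac{6}{5}\right) 9 = -4 + 3 \cdot 9 = -4 + 27 = 23$)
$60 Z \left(- \frac{46}{211}\right) = 60 \cdot 23 \left(- \frac{46}{211}\right) = 1380 \left(\left(-46\right) \frac{1}{211}\right) = 1380 \left(- \frac{46}{211}\right) = - \frac{63480}{211}$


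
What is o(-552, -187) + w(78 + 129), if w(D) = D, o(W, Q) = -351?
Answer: -144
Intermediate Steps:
o(-552, -187) + w(78 + 129) = -351 + (78 + 129) = -351 + 207 = -144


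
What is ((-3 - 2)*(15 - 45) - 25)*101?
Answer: 12625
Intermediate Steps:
((-3 - 2)*(15 - 45) - 25)*101 = (-5*(-30) - 25)*101 = (150 - 25)*101 = 125*101 = 12625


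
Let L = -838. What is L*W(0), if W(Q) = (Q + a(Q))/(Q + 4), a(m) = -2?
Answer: 419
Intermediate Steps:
W(Q) = (-2 + Q)/(4 + Q) (W(Q) = (Q - 2)/(Q + 4) = (-2 + Q)/(4 + Q))
L*W(0) = -838*(-2 + 0)/(4 + 0) = -838*(-2)/4 = -419*(-2)/2 = -838*(-½) = 419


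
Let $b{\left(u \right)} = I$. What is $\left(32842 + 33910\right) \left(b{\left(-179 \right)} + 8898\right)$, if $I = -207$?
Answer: $580141632$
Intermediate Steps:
$b{\left(u \right)} = -207$
$\left(32842 + 33910\right) \left(b{\left(-179 \right)} + 8898\right) = \left(32842 + 33910\right) \left(-207 + 8898\right) = 66752 \cdot 8691 = 580141632$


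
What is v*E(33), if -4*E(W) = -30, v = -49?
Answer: -735/2 ≈ -367.50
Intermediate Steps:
E(W) = 15/2 (E(W) = -¼*(-30) = 15/2)
v*E(33) = -49*15/2 = -735/2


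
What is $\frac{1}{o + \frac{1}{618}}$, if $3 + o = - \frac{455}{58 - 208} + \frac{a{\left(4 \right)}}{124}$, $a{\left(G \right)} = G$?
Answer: $\frac{15965}{1073} \approx 14.879$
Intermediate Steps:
$o = \frac{61}{930}$ ($o = -3 - \left(- \frac{1}{31} + \frac{455}{58 - 208}\right) = -3 + \left(- \frac{455}{-150} + 4 \cdot \frac{1}{124}\right) = -3 + \left(\left(-455\right) \left(- \frac{1}{150}\right) + \frac{1}{31}\right) = -3 + \left(\frac{91}{30} + \frac{1}{31}\right) = -3 + \frac{2851}{930} = \frac{61}{930} \approx 0.065591$)
$\frac{1}{o + \frac{1}{618}} = \frac{1}{\frac{61}{930} + \frac{1}{618}} = \frac{1}{\frac{1073}{15965}} = \frac{15965}{1073}$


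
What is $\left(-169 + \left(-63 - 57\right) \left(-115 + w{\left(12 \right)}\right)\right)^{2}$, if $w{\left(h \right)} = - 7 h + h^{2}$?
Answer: $41357761$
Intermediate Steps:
$w{\left(h \right)} = h^{2} - 7 h$
$\left(-169 + \left(-63 - 57\right) \left(-115 + w{\left(12 \right)}\right)\right)^{2} = \left(-169 + \left(-63 - 57\right) \left(-115 + 12 \left(-7 + 12\right)\right)\right)^{2} = \left(-169 - 120 \left(-115 + 12 \cdot 5\right)\right)^{2} = \left(-169 - 120 \left(-115 + 60\right)\right)^{2} = \left(-169 - -6600\right)^{2} = \left(-169 + 6600\right)^{2} = 6431^{2} = 41357761$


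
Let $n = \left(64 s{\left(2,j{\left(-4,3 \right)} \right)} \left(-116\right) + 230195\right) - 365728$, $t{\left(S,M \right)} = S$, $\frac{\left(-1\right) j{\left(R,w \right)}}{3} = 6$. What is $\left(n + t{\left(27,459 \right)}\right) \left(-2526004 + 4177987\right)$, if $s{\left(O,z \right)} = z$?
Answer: $-3095816142$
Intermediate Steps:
$j{\left(R,w \right)} = -18$ ($j{\left(R,w \right)} = \left(-3\right) 6 = -18$)
$n = -1901$ ($n = \left(64 \left(-18\right) \left(-116\right) + 230195\right) - 365728 = \left(\left(-1152\right) \left(-116\right) + 230195\right) - 365728 = \left(133632 + 230195\right) - 365728 = 363827 - 365728 = -1901$)
$\left(n + t{\left(27,459 \right)}\right) \left(-2526004 + 4177987\right) = \left(-1901 + 27\right) \left(-2526004 + 4177987\right) = \left(-1874\right) 1651983 = -3095816142$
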